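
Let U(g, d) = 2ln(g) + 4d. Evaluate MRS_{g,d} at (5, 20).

MRS = 0.1

MU_g = 2/g, MU_d = 4.
MRS = 2/g ÷ 4.
At (5, 20): MRS = 0.1.
So at (5, 20) the consumer would give up 0.1 units of d for one more unit of g.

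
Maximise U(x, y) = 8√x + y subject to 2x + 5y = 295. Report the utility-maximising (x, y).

x* = 100, y* = 19

MU_x = 8/(2√x), MU_y = 1.
MRS = 8/(2√x) ÷ 1.
Tangency: set MRS = p_x/p_y = 2/5 = 0.4.
MRS depends only on x: 4/√x = 0.4 ⇒ √x = 4/0.4 = 10 ⇒ x* = 100.
From the budget, 5·y = 295 − 2·100 = 95, so y* = 19.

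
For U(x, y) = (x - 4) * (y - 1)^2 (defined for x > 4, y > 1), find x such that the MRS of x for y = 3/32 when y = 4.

MU_x = (y−1)^2, MU_y = 2·(x−4)·(y−1).
MRS = (1/2)·(y−1)/(x−4).
Substitute y = 4: MRS = 1.5/(x − 4). Setting this equal to 3/32 gives x − 4 = 1.5/(3/32) = 16, so x = 20.

x = 20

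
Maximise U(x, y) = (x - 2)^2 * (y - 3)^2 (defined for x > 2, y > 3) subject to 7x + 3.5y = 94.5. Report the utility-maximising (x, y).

x* = 7, y* = 13

MU_x = 2·(x−2)·(y−3)^2, MU_y = 2·(x−2)^2·(y−3).
MRS = (y−3)/(x−2).
Tangency: set MRS = p_x/p_y = 7/3.5 = 2.
So (y − 3)/(x − 2) = 2, i.e. (y − 3) = 2·(x − 2).
Rewrite the budget in excess-of-subsistence terms: 7·(x − 2) + 3.5·(y − 3) = 94.5 − 7·2 − 3.5·3 = 70.
Substituting, 14·(x − 2) = 70, so x − 2 = 5 and x* = 7.
Then y − 3 = 2·5 = 10, so y* = 13.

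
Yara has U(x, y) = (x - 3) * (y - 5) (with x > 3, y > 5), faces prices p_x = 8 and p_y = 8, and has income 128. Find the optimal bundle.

x* = 7, y* = 9

MU_x = (y−5), MU_y = (x−3).
MRS = (y−5)/(x−3).
Tangency: set MRS = p_x/p_y = 8/8 = 1.
So (y − 5)/(x − 3) = 1, i.e. (y − 5) = (x − 3).
Rewrite the budget in excess-of-subsistence terms: 8·(x − 3) + 8·(y − 5) = 128 − 8·3 − 8·5 = 64.
Substituting, 16·(x − 3) = 64, so x − 3 = 4 and x* = 7.
Then y − 5 = 4, so y* = 9.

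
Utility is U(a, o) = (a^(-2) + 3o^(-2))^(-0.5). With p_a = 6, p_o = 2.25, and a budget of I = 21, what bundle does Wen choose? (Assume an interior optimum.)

a* = 2, o* = 4

For CES with ρ = -2, MRS = (1/3)·(o/a)^3.
Tangency: set MRS = p_a/p_o = 6/2.25 = 8/3.
So (o/a)^3 = 8; taking the cube root, o/a = 2, i.e. o = 2·a.
Substitute into the budget 6·a + 2.25·o = 21: 10.5·a = 21, so a* = 2 and o* = 2·2 = 4.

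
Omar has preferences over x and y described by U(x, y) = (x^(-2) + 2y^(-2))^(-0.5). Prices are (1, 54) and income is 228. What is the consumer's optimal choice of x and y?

x* = 12, y* = 4

For CES with ρ = -2, MRS = (1/2)·(y/x)^3.
Tangency: set MRS = p_x/p_y = 1/54.
So (y/x)^3 = 1/27; taking the cube root, y/x = 1/3, i.e. y = (1/3)·x.
Substitute into the budget 1·x + 54·y = 228: 19·x = 228, so x* = 12 and y* = (1/3)·12 = 4.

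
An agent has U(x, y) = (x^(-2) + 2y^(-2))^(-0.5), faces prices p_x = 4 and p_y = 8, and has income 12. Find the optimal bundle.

For CES with ρ = -2, MRS = (1/2)·(y/x)^3.
Tangency: set MRS = p_x/p_y = 4/8 = 0.5.
So (y/x)^3 = 1; taking the cube root, y/x = 1, i.e. y = x.
Substitute into the budget 4·x + 8·y = 12: 12·x = 12, so x* = 1 and y* = 1.

x* = 1, y* = 1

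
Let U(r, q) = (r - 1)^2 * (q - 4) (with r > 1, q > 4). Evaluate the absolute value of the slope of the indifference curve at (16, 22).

MRS = 2.4

MU_r = 2·(r−1)·(q−4), MU_q = (r−1)^2.
MRS = (2/1)·(q−4)/(r−1).
At (16, 22): MRS = 2.4.
So at (16, 22) the consumer would give up 2.4 units of q for one more unit of r.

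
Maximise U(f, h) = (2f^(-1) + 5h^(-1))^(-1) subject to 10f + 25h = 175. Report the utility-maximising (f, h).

f* = 5, h* = 5

For CES with ρ = -1, MRS = (2/5)·(h/f)^2.
Tangency: set MRS = p_f/p_h = 10/25 = 0.4.
So (h/f)^2 = 1; taking the square root, h/f = 1, i.e. h = f.
Substitute into the budget 10·f + 25·h = 175: 35·f = 175, so f* = 5 and h* = 5.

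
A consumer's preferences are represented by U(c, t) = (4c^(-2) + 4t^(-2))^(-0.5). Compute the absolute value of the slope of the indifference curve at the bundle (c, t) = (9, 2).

MRS = 8/729

For CES with ρ = -2, MRS = (t/c)^3.
At (9, 2): MRS = 8/729.
That is, one extra unit of c is worth 8/729 units of t at the margin.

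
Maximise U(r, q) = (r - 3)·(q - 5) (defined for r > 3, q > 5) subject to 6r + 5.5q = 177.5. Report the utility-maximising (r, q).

MU_r = (q−5), MU_q = (r−3).
MRS = (q−5)/(r−3).
Tangency: set MRS = p_r/p_q = 6/5.5 = 12/11.
So (q − 5)/(r − 3) = 12/11, i.e. (q − 5) = (12/11)·(r − 3).
Rewrite the budget in excess-of-subsistence terms: 6·(r − 3) + 5.5·(q − 5) = 177.5 − 6·3 − 5.5·5 = 132.
Substituting, 12·(r − 3) = 132, so r − 3 = 11 and r* = 14.
Then q − 5 = (12/11)·11 = 12, so q* = 17.

r* = 14, q* = 17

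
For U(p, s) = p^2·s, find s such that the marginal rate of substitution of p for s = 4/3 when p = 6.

MU_p = 2·p·s and MU_s = p^2.
MRS = MU_p/MU_s = (2/1)·s/p.
Substitute p = 6: MRS = s/3. Setting s/3 = 4/3 gives s = (4/3)·3 = 4.

s = 4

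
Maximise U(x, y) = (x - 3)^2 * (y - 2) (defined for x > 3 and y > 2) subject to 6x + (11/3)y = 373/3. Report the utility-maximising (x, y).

x* = 14, y* = 11

MU_x = 2·(x−3)·(y−2), MU_y = (x−3)^2.
MRS = (2/1)·(y−2)/(x−3).
Tangency: set MRS = p_x/p_y = 6/(11/3) = 18/11.
So (2/1)·(y − 2)/(x − 3) = 18/11, i.e. (y − 2) = (9/11)·(x − 3).
Rewrite the budget in excess-of-subsistence terms: 6·(x − 3) + (11/3)·(y − 2) = 373/3 − 6·3 − (11/3)·2 = 99.
Substituting, 9·(x − 3) = 99, so x − 3 = 11 and x* = 14.
Then y − 2 = (9/11)·11 = 9, so y* = 11.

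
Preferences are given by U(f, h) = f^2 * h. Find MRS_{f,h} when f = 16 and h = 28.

MRS = 3.5

MU_f = 2·f·h and MU_h = f^2.
MRS = MU_f/MU_h = (2/1)·h/f.
At (16, 28): MRS = 3.5.
So at (16, 28) the consumer would give up 3.5 units of h for one more unit of f.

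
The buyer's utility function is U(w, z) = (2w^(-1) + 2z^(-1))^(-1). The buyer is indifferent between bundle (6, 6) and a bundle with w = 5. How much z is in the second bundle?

z = 7.5

U depends on (w, z) only through S = 2w^(-1) + 2z^(-1), so equal utility means equal S. At (6, 6): S = 2/3.
With w = 5: 2·5^(-1) = 0.4, so 2z^(-1) = 2/3 − 0.4 = 4/15, i.e. z^(-1) = 2/15.
Hence z = 1/(2/15) = 7.5.
Check: U(5, 7.5) = 1.5.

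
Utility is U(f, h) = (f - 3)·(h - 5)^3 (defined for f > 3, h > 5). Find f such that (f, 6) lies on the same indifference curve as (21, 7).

f = 147

U(21, 7) = 144.
Set U(f, 6) = 144 and solve.
With h = 6: (6 − 5)^3 = 1, so (f − 3) = 144/1 = 144.
So f = 3 + 144 = 147.
Check: U(147, 6) = 144.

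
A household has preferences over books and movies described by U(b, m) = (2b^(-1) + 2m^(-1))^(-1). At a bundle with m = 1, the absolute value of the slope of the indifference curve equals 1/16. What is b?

b = 4

For CES with ρ = -1, MRS = (m/b)^2.
Setting (1/b)^2 = 1/16 gives 1/b = 0.25 and b = 4.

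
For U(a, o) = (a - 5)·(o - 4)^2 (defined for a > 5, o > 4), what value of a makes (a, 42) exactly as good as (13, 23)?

U(13, 23) = 2888.
Set U(a, 42) = 2888 and solve.
With o = 42: (42 − 4)^2 = 1444, so (a − 5) = 2888/1444 = 2.
So a = 5 + 2 = 7.
Check: U(7, 42) = 2888.

a = 7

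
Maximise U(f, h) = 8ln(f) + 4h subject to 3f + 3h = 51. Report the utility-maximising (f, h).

MU_f = 8/f, MU_h = 4.
MRS = 8/f ÷ 4.
Tangency: set MRS = p_f/p_h = 3/3 = 1.
MRS depends only on f: 2/f = 1 ⇒ f* = 2/1 = 2.
From the budget, 3·h = 51 − 3·2 = 45, so h* = 15.

f* = 2, h* = 15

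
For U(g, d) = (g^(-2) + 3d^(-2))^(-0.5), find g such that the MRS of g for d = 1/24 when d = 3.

For CES with ρ = -2, MRS = (1/3)·(d/g)^3.
Setting (1/3)·(3/g)^3 = 1/24 gives (3/g)^3 = 0.125, so 3/g = 0.5 and g = 6.

g = 6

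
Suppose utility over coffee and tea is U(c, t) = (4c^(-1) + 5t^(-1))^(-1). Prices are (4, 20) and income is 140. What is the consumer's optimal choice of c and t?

For CES with ρ = -1, MRS = (4/5)·(t/c)^2.
Tangency: set MRS = p_c/p_t = 4/20 = 0.2.
So (t/c)^2 = 0.25; taking the square root, t/c = 0.5, i.e. t = 0.5·c.
Substitute into the budget 4·c + 20·t = 140: 14·c = 140, so c* = 10 and t* = 0.5·10 = 5.

c* = 10, t* = 5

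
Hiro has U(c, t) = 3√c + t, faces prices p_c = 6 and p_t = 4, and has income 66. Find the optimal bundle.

MU_c = 3/(2√c), MU_t = 1.
MRS = 3/(2√c) ÷ 1.
Tangency: set MRS = p_c/p_t = 6/4 = 1.5.
MRS depends only on c: 1.5/√c = 1.5 ⇒ √c = 1.5/1.5 = 1 ⇒ c* = 1.
From the budget, 4·t = 66 − 6·1 = 60, so t* = 15.

c* = 1, t* = 15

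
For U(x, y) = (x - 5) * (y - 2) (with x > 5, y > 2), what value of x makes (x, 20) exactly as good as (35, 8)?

x = 15

U(35, 8) = 180.
Set U(x, 20) = 180 and solve.
With y = 20: (20 − 2) = 18, so (x − 5) = 180/18 = 10.
So x = 5 + 10 = 15.
Check: U(15, 20) = 180.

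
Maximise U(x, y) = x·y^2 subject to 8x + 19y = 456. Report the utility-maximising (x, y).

x* = 19, y* = 16

MU_x = y^2 and MU_y = 2·x·y.
MRS = MU_x/MU_y = (1/2)·y/x.
Tangency: set MRS = p_x/p_y = 8/19.
So (1/2)·y/x = 8/19, i.e. y = (16/19)·x.
Substitute into the budget 8·x + 19·y = 456: 24·x = 456, so x* = 19.
Then y* = (16/19)·19 = 16.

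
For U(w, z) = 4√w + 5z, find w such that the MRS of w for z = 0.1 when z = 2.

w = 16

MU_w = 4/(2√w), MU_z = 5.
MRS = 4/(2√w) ÷ 5.
MRS depends only on w: 0.4/√w = 0.1 ⇒ √w = 0.4/0.1 = 4 ⇒ w = 16.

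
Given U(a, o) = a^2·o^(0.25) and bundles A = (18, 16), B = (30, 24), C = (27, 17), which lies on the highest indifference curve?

Evaluate utility at each bundle:
U(A) = 648.000.
U(B) = 1992.027.
U(C) = 1480.266.
Highest utility is B, so B ≻ C ≻ A.

Bundle B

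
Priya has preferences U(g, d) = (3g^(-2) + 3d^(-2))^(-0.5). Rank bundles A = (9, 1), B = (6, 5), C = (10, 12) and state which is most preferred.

Evaluate utility at each bundle:
U(A) = 0.574.
U(B) = 2.218.
U(C) = 4.435.
Highest utility is C, so C ≻ B ≻ A.

Bundle C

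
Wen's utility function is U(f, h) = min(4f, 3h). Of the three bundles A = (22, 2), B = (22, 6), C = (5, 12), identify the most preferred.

Bundle C

Evaluate utility at each bundle:
U(A) = 6.
U(B) = 18.
U(C) = 20.
Highest utility is C, so C ≻ B ≻ A.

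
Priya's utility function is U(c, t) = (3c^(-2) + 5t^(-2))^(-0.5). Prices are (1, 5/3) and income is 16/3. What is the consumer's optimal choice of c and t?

For CES with ρ = -2, MRS = (3/5)·(t/c)^3.
Tangency: set MRS = p_c/p_t = 1/(5/3) = 0.6.
So (t/c)^3 = 1; taking the cube root, t/c = 1, i.e. t = c.
Substitute into the budget 1·c + (5/3)·t = 16/3: (8/3)·c = 16/3, so c* = 2 and t* = 2.

c* = 2, t* = 2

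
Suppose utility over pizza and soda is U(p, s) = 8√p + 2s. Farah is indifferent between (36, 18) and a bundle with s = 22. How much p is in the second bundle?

U(36, 18) = 84.
Set U(p, 22) = 84 and solve.
With s = 22: 8√p = 84 − 2·22 = 40, so √p = 5 and p = 25.
Check: U(25, 22) = 84.

p = 25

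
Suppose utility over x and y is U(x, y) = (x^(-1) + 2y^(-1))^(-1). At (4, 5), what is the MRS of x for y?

MRS = 25/32

For CES with ρ = -1, MRS = (1/2)·(y/x)^2.
At (4, 5): MRS = 25/32.
So at (4, 5) the consumer would give up 25/32 units of y for one more unit of x.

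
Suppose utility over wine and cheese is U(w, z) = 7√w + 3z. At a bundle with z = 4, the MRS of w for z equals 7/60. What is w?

MU_w = 7/(2√w), MU_z = 3.
MRS = 7/(2√w) ÷ 3.
MRS depends only on w: (7/6)/√w = 7/60 ⇒ √w = (7/6)/(7/60) = 10 ⇒ w = 100.

w = 100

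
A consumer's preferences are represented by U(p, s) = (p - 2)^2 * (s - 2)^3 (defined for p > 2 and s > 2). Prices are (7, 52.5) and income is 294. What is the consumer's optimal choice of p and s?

p* = 12, s* = 4

MU_p = 2·(p−2)·(s−2)^3, MU_s = 3·(p−2)^2·(s−2)^2.
MRS = (2/3)·(s−2)/(p−2).
Tangency: set MRS = p_p/p_s = 7/52.5 = 2/15.
So (2/3)·(s − 2)/(p − 2) = 2/15, i.e. (s − 2) = 0.2·(p − 2).
Rewrite the budget in excess-of-subsistence terms: 7·(p − 2) + 52.5·(s − 2) = 294 − 7·2 − 52.5·2 = 175.
Substituting, 17.5·(p − 2) = 175, so p − 2 = 10 and p* = 12.
Then s − 2 = 0.2·10 = 2, so s* = 4.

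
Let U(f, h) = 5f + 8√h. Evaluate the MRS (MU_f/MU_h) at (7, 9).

MRS = 3.75

MU_f = 5, MU_h = 8/(2√h).
MRS = 5 ÷ (8/(2√h)).
At (7, 9): MRS = 3.75.
That is, one extra unit of f is worth 3.75 units of h at the margin.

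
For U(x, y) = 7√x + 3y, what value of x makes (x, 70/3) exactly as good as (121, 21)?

U(121, 21) = 140.
Set U(x, 70/3) = 140 and solve.
With y = 70/3: 7√x = 140 − 3·70/3 = 70, so √x = 10 and x = 100.
Check: U(100, 70/3) = 140.

x = 100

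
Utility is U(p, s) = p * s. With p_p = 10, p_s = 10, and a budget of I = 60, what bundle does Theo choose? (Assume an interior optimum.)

p* = 3, s* = 3

MU_p = s and MU_s = p.
MRS = MU_p/MU_s = s/p.
Tangency: set MRS = p_p/p_s = 10/10 = 1.
So s/p = 1, i.e. s = p.
Substitute into the budget 10·p + 10·s = 60: 20·p = 60, so p* = 3.
Then s* = 3.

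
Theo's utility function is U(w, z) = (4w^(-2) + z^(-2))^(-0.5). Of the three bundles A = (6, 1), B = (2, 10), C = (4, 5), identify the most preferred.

Evaluate utility at each bundle:
U(A) = 0.949.
U(B) = 0.995.
U(C) = 1.857.
Highest utility is C, so C ≻ B ≻ A.

Bundle C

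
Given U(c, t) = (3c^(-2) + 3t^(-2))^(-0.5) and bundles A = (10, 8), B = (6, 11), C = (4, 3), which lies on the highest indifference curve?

Evaluate utility at each bundle:
U(A) = 3.607.
U(B) = 3.041.
U(C) = 1.386.
Highest utility is A, so A ≻ B ≻ C.

Bundle A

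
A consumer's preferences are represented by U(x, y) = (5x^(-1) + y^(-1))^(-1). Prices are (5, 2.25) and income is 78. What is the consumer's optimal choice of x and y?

For CES with ρ = -1, MRS = (5/1)·(y/x)^2.
Tangency: set MRS = p_x/p_y = 5/2.25 = 20/9.
So (y/x)^2 = 4/9; taking the square root, y/x = 2/3, i.e. y = (2/3)·x.
Substitute into the budget 5·x + 2.25·y = 78: 6.5·x = 78, so x* = 12 and y* = (2/3)·12 = 8.

x* = 12, y* = 8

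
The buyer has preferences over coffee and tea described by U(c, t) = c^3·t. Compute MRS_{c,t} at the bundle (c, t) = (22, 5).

MRS = 15/22

MU_c = 3·c^2·t and MU_t = c^3.
MRS = MU_c/MU_t = (3/1)·t/c.
At (22, 5): MRS = 15/22.
So at (22, 5) the consumer would give up 15/22 units of t for one more unit of c.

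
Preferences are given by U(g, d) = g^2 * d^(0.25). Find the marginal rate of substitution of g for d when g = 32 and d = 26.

MRS = 6.5

MU_g = 2·g·d^(0.25) and MU_d = 0.25·g^2·d^(-0.75).
MRS = MU_g/MU_d = (8)·d/g.
At (32, 26): MRS = 6.5.
So at (32, 26) the consumer would give up 6.5 units of d for one more unit of g.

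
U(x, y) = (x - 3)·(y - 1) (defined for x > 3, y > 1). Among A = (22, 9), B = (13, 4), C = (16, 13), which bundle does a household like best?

Evaluate utility at each bundle:
U(A) = 152.
U(B) = 30.
U(C) = 156.
Highest utility is C, so C ≻ A ≻ B.

Bundle C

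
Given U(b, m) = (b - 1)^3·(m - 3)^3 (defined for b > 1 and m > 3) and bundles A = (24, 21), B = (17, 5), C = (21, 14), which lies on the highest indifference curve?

Evaluate utility at each bundle:
U(A) = 70957944.
U(B) = 32768.
U(C) = 10648000.
Highest utility is A, so A ≻ C ≻ B.

Bundle A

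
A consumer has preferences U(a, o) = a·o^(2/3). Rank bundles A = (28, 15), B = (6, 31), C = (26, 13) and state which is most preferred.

Evaluate utility at each bundle:
U(A) = 170.302.
U(B) = 59.210.
U(C) = 143.748.
Highest utility is A, so A ≻ C ≻ B.

Bundle A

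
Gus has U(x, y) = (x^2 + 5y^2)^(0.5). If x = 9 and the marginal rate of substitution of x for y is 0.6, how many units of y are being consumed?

y = 3

For CES with ρ = 2, MRS = (1/5)·(y/x)^(-1).
Setting (1/5)·(y/9)^(-1) = 0.6 gives (y/9)^(-1) = 3, so y/9 = 1/3 and y = 3.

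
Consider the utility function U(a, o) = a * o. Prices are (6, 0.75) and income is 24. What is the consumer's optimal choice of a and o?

MU_a = o and MU_o = a.
MRS = MU_a/MU_o = o/a.
Tangency: set MRS = p_a/p_o = 6/0.75 = 8.
So o/a = 8, i.e. o = 8·a.
Substitute into the budget 6·a + 0.75·o = 24: 12·a = 24, so a* = 2.
Then o* = 8·2 = 16.

a* = 2, o* = 16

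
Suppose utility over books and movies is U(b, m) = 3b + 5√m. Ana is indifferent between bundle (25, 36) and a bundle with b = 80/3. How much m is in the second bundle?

U(25, 36) = 105.
Set U(80/3, m) = 105 and solve.
With b = 80/3: 5√m = 105 − 3·80/3 = 25, so √m = 5 and m = 25.
Check: U(80/3, 25) = 105.

m = 25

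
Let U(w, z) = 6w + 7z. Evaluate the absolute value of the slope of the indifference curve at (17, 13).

MRS = 6/7

MU_w = 6, MU_z = 7, so MRS = 6/7 at every bundle.
At (17, 13): MRS = 6/7.
That is, one extra unit of w is worth 6/7 units of z at the margin.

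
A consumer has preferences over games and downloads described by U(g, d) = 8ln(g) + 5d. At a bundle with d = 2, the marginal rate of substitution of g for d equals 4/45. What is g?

MU_g = 8/g, MU_d = 5.
MRS = 8/g ÷ 5.
MRS depends only on g: 1.6/g = 4/45 ⇒ g = 1.6/(4/45) = 18.

g = 18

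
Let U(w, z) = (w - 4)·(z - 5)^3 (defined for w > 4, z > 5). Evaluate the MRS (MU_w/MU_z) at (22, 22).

MRS = 17/54

MU_w = (z−5)^3, MU_z = 3·(w−4)·(z−5)^2.
MRS = (1/3)·(z−5)/(w−4).
At (22, 22): MRS = 17/54.
The indifference curve has slope −17/54 at this bundle.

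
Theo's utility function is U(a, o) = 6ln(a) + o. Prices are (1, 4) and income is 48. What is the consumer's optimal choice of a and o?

MU_a = 6/a, MU_o = 1.
MRS = 6/a ÷ 1.
Tangency: set MRS = p_a/p_o = 1/4 = 0.25.
MRS depends only on a: 6/a = 0.25 ⇒ a* = 6/0.25 = 24.
From the budget, 4·o = 48 − 1·24 = 24, so o* = 6.

a* = 24, o* = 6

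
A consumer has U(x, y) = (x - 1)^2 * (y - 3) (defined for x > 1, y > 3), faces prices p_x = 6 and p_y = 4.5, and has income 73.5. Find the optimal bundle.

x* = 7, y* = 7

MU_x = 2·(x−1)·(y−3), MU_y = (x−1)^2.
MRS = (2/1)·(y−3)/(x−1).
Tangency: set MRS = p_x/p_y = 6/4.5 = 4/3.
So (2/1)·(y − 3)/(x − 1) = 4/3, i.e. (y − 3) = (2/3)·(x − 1).
Rewrite the budget in excess-of-subsistence terms: 6·(x − 1) + 4.5·(y − 3) = 73.5 − 6·1 − 4.5·3 = 54.
Substituting, 9·(x − 1) = 54, so x − 1 = 6 and x* = 7.
Then y − 3 = (2/3)·6 = 4, so y* = 7.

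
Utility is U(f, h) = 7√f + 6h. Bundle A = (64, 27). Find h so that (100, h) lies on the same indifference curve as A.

U(64, 27) = 218.
Set U(100, h) = 218 and solve.
With f = 100: √100 = 10, so 6h = 218 − 7·10 = 148 and h = 74/3.
Check: U(100, 74/3) = 218.

h = 74/3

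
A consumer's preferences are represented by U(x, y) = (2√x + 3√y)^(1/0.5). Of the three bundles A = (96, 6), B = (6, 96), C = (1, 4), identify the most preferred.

Bundle B

Evaluate utility at each bundle:
U(A) = 726.000.
U(B) = 1176.000.
U(C) = 64.000.
Highest utility is B, so B ≻ A ≻ C.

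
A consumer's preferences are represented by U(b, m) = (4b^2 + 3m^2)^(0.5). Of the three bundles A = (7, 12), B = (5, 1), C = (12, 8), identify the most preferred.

Bundle C

Evaluate utility at each bundle:
U(A) = 25.060.
U(B) = 10.149.
U(C) = 27.713.
Highest utility is C, so C ≻ A ≻ B.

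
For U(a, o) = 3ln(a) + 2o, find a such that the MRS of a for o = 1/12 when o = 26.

MU_a = 3/a, MU_o = 2.
MRS = 3/a ÷ 2.
MRS depends only on a: 1.5/a = 1/12 ⇒ a = 1.5/(1/12) = 18.

a = 18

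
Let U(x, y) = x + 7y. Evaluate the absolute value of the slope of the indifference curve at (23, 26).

MRS = 1/7

MU_x = 1, MU_y = 7, so MRS = 1/7 at every bundle.
At (23, 26): MRS = 1/7.
That is, one extra unit of x is worth 1/7 units of y at the margin.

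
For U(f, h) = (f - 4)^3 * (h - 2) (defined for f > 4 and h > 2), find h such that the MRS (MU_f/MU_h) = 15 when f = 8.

MU_f = 3·(f−4)^2·(h−2), MU_h = (f−4)^3.
MRS = (3/1)·(h−2)/(f−4).
Substitute f = 8: MRS = (h − 2)/(4/3). Setting this equal to 15 gives h − 2 = 15·(4/3) = 20, so h = 22.

h = 22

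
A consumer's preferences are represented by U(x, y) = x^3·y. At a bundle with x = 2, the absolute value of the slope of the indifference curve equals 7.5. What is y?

y = 5

MU_x = 3·x^2·y and MU_y = x^3.
MRS = MU_x/MU_y = (3/1)·y/x.
Substitute x = 2: MRS = y/(2/3). Setting y/(2/3) = 7.5 gives y = 7.5·(2/3) = 5.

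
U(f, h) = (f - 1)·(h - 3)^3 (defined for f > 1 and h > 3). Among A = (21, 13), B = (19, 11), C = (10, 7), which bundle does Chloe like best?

Bundle A

Evaluate utility at each bundle:
U(A) = 20000.
U(B) = 9216.
U(C) = 576.
Highest utility is A, so A ≻ B ≻ C.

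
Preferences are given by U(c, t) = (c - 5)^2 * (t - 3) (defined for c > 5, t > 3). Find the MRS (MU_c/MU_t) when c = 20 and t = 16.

MRS = 26/15

MU_c = 2·(c−5)·(t−3), MU_t = (c−5)^2.
MRS = (2/1)·(t−3)/(c−5).
At (20, 16): MRS = 26/15.
So at (20, 16) the consumer would give up 26/15 units of t for one more unit of c.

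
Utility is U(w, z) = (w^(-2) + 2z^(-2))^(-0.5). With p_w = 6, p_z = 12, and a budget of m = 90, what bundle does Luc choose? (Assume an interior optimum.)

For CES with ρ = -2, MRS = (1/2)·(z/w)^3.
Tangency: set MRS = p_w/p_z = 6/12 = 0.5.
So (z/w)^3 = 1; taking the cube root, z/w = 1, i.e. z = w.
Substitute into the budget 6·w + 12·z = 90: 18·w = 90, so w* = 5 and z* = 5.

w* = 5, z* = 5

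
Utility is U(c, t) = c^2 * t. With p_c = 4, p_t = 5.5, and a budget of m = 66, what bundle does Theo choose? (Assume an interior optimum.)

MU_c = 2·c·t and MU_t = c^2.
MRS = MU_c/MU_t = (2/1)·t/c.
Tangency: set MRS = p_c/p_t = 4/5.5 = 8/11.
So (2/1)·t/c = 8/11, i.e. t = (4/11)·c.
Substitute into the budget 4·c + 5.5·t = 66: 6·c = 66, so c* = 11.
Then t* = (4/11)·11 = 4.

c* = 11, t* = 4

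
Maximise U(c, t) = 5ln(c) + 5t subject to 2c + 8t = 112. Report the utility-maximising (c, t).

c* = 4, t* = 13

MU_c = 5/c, MU_t = 5.
MRS = 5/c ÷ 5.
Tangency: set MRS = p_c/p_t = 2/8 = 0.25.
MRS depends only on c: 1/c = 0.25 ⇒ c* = 1/0.25 = 4.
From the budget, 8·t = 112 − 2·4 = 104, so t* = 13.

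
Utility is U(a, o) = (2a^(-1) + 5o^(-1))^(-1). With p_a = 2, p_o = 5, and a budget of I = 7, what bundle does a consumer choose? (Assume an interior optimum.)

For CES with ρ = -1, MRS = (2/5)·(o/a)^2.
Tangency: set MRS = p_a/p_o = 2/5 = 0.4.
So (o/a)^2 = 1; taking the square root, o/a = 1, i.e. o = a.
Substitute into the budget 2·a + 5·o = 7: 7·a = 7, so a* = 1 and o* = 1.

a* = 1, o* = 1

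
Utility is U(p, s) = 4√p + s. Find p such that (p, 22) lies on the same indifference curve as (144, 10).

p = 81

U(144, 10) = 58.
Set U(p, 22) = 58 and solve.
With s = 22: 4√p = 58 − 22 = 36, so √p = 9 and p = 81.
Check: U(81, 22) = 58.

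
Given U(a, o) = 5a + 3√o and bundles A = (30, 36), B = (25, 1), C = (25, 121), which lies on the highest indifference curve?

Evaluate utility at each bundle:
U(A) = 168.000.
U(B) = 128.000.
U(C) = 158.000.
Highest utility is A, so A ≻ C ≻ B.

Bundle A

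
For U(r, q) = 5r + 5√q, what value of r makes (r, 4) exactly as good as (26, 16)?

U(26, 16) = 150.
Set U(r, 4) = 150 and solve.
With q = 4: √4 = 2, so 5r = 150 − 5·2 = 140 and r = 28.
Check: U(28, 4) = 150.

r = 28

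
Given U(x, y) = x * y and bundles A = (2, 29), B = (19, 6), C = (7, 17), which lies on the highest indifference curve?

Bundle C

Evaluate utility at each bundle:
U(A) = 58.
U(B) = 114.
U(C) = 119.
Highest utility is C, so C ≻ B ≻ A.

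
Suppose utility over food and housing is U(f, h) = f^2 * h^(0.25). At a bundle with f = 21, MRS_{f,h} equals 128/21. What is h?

h = 16

MU_f = 2·f·h^(0.25) and MU_h = 0.25·f^2·h^(-0.75).
MRS = MU_f/MU_h = (8)·h/f.
Substitute f = 21: MRS = h/2.625. Setting h/2.625 = 128/21 gives h = (128/21)·2.625 = 16.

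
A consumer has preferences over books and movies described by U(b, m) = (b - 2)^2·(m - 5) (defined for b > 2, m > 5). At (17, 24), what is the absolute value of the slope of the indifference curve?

MRS = 38/15

MU_b = 2·(b−2)·(m−5), MU_m = (b−2)^2.
MRS = (2/1)·(m−5)/(b−2).
At (17, 24): MRS = 38/15.
The indifference curve has slope −38/15 at this bundle.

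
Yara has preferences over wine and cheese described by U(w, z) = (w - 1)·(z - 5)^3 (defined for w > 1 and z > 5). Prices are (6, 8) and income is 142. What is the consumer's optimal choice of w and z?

MU_w = (z−5)^3, MU_z = 3·(w−1)·(z−5)^2.
MRS = (1/3)·(z−5)/(w−1).
Tangency: set MRS = p_w/p_z = 6/8 = 0.75.
So (1/3)·(z − 5)/(w − 1) = 0.75, i.e. (z − 5) = 2.25·(w − 1).
Rewrite the budget in excess-of-subsistence terms: 6·(w − 1) + 8·(z − 5) = 142 − 6·1 − 8·5 = 96.
Substituting, 24·(w − 1) = 96, so w − 1 = 4 and w* = 5.
Then z − 5 = 2.25·4 = 9, so z* = 14.

w* = 5, z* = 14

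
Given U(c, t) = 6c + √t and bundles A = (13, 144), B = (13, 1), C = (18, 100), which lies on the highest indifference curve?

Bundle C

Evaluate utility at each bundle:
U(A) = 90.000.
U(B) = 79.000.
U(C) = 118.000.
Highest utility is C, so C ≻ A ≻ B.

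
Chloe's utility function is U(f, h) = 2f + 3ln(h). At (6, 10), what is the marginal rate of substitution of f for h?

MU_f = 2, MU_h = 3/h.
MRS = 2 ÷ (3/h).
At (6, 10): MRS = 20/3.
So at (6, 10) the consumer would give up 20/3 units of h for one more unit of f.

MRS = 20/3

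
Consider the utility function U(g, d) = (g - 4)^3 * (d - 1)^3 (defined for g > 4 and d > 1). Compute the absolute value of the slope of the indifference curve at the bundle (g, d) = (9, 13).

MU_g = 3·(g−4)^2·(d−1)^3, MU_d = 3·(g−4)^3·(d−1)^2.
MRS = (d−1)/(g−4).
At (9, 13): MRS = 2.4.
The indifference curve has slope −2.4 at this bundle.

MRS = 2.4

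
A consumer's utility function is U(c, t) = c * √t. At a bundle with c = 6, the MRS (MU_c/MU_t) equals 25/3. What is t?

MU_c = √t and MU_t = 0.5·c·t^(-0.5).
MRS = MU_c/MU_t = (2)·t/c.
Substitute c = 6: MRS = t/3. Setting t/3 = 25/3 gives t = (25/3)·3 = 25.

t = 25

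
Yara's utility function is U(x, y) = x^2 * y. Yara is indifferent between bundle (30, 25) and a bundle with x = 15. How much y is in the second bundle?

y = 100

U(30, 25) = 22500.
Set U(15, y) = 22500 and solve.
With x = 15: 15^2 = 225, so y = 22500/225 = 100.
Check: U(15, 100) = 22500.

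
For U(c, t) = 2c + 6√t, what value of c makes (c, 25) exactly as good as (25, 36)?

c = 28

U(25, 36) = 86.
Set U(c, 25) = 86 and solve.
With t = 25: √25 = 5, so 2c = 86 − 6·5 = 56 and c = 28.
Check: U(28, 25) = 86.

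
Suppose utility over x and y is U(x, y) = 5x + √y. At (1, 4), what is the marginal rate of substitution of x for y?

MU_x = 5, MU_y = 1/(2√y).
MRS = 5 ÷ (1/(2√y)).
At (1, 4): MRS = 20.
That is, one extra unit of x is worth 20 units of y at the margin.

MRS = 20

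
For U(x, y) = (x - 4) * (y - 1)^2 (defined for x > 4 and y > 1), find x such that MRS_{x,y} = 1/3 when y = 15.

MU_x = (y−1)^2, MU_y = 2·(x−4)·(y−1).
MRS = (1/2)·(y−1)/(x−4).
Substitute y = 15: MRS = 7/(x − 4). Setting this equal to 1/3 gives x − 4 = 7/(1/3) = 21, so x = 25.

x = 25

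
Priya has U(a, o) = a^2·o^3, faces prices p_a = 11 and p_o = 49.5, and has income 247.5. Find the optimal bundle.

MU_a = 2·a·o^3 and MU_o = 3·a^2·o^2.
MRS = MU_a/MU_o = (2/3)·o/a.
Tangency: set MRS = p_a/p_o = 11/49.5 = 2/9.
So (2/3)·o/a = 2/9, i.e. o = (1/3)·a.
Substitute into the budget 11·a + 49.5·o = 247.5: 27.5·a = 247.5, so a* = 9.
Then o* = (1/3)·9 = 3.

a* = 9, o* = 3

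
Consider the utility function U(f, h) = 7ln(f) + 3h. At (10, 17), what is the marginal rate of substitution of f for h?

MRS = 7/30

MU_f = 7/f, MU_h = 3.
MRS = 7/f ÷ 3.
At (10, 17): MRS = 7/30.
So at (10, 17) the consumer would give up 7/30 units of h for one more unit of f.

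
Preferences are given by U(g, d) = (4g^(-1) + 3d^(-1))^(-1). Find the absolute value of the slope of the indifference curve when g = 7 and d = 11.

For CES with ρ = -1, MRS = (4/3)·(d/g)^2.
At (7, 11): MRS = 484/147.
The indifference curve has slope −484/147 at this bundle.

MRS = 484/147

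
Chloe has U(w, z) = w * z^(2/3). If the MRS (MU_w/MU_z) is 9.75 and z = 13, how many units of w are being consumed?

w = 2

MU_w = z^(2/3) and MU_z = 2/3·w·z^(-1/3).
MRS = MU_w/MU_z = (1.5)·z/w.
Substitute z = 13: MRS = 19.5/w. Setting 19.5/w = 9.75 gives w = 19.5/9.75 = 2.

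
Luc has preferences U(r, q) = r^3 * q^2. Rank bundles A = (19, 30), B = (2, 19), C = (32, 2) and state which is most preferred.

Bundle A

Evaluate utility at each bundle:
U(A) = 6173100.
U(B) = 2888.
U(C) = 131072.
Highest utility is A, so A ≻ C ≻ B.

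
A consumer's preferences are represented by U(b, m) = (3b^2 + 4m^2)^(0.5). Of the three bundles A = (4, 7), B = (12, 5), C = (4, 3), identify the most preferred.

Evaluate utility at each bundle:
U(A) = 15.620.
U(B) = 23.065.
U(C) = 9.165.
Highest utility is B, so B ≻ A ≻ C.

Bundle B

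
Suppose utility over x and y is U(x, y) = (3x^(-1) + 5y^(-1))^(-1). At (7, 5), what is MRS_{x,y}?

For CES with ρ = -1, MRS = (3/5)·(y/x)^2.
At (7, 5): MRS = 15/49.
So at (7, 5) the consumer would give up 15/49 units of y for one more unit of x.

MRS = 15/49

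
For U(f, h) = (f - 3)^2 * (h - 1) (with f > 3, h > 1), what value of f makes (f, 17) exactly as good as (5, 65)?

U(5, 65) = 256.
Set U(f, 17) = 256 and solve.
With h = 17: (17 − 1) = 16, so (f − 3)^2 = 256/16 = 16.
Taking the square root (with f > 3): f − 3 = 4, so f = 7.
Check: U(7, 17) = 256.

f = 7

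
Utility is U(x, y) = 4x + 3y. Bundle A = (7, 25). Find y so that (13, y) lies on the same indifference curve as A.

U(7, 25) = 103.
Set U(13, y) = 103 and solve.
4·13 + 3y = 103 ⇒ 3y = 51 ⇒ y = 17.
Check: U(13, 17) = 103.

y = 17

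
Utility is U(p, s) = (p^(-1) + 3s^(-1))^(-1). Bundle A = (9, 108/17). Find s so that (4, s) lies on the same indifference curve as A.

s = 9

U depends on (p, s) only through S = p^(-1) + 3s^(-1), so equal utility means equal S. At (9, 108/17): S = 7/12.
With p = 4: 4^(-1) = 0.25, so 3s^(-1) = 7/12 − 0.25 = 1/3, i.e. s^(-1) = 1/9.
Hence s = 1/(1/9) = 9.
Check: U(4, 9) = 1.7143.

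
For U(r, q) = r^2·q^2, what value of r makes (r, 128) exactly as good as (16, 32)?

r = 4

U(16, 32) = 262144.
Set U(r, 128) = 262144 and solve.
With q = 128: 128^2 = 16384, so r^2 = 262144/16384 = 16; taking the square root, r = 4.
Check: U(4, 128) = 262144.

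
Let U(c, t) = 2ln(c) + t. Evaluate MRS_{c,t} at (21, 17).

MU_c = 2/c, MU_t = 1.
MRS = 2/c ÷ 1.
At (21, 17): MRS = 2/21.
So at (21, 17) the consumer would give up 2/21 units of t for one more unit of c.

MRS = 2/21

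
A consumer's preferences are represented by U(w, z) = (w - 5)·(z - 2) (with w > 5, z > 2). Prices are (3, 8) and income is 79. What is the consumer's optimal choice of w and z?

w* = 13, z* = 5

MU_w = (z−2), MU_z = (w−5).
MRS = (z−2)/(w−5).
Tangency: set MRS = p_w/p_z = 3/8 = 0.375.
So (z − 2)/(w − 5) = 0.375, i.e. (z − 2) = 0.375·(w − 5).
Rewrite the budget in excess-of-subsistence terms: 3·(w − 5) + 8·(z − 2) = 79 − 3·5 − 8·2 = 48.
Substituting, 6·(w − 5) = 48, so w − 5 = 8 and w* = 13.
Then z − 2 = 0.375·8 = 3, so z* = 5.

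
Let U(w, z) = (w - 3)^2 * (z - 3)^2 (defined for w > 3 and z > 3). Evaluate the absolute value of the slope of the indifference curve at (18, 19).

MRS = 16/15

MU_w = 2·(w−3)·(z−3)^2, MU_z = 2·(w−3)^2·(z−3).
MRS = (z−3)/(w−3).
At (18, 19): MRS = 16/15.
That is, one extra unit of w is worth 16/15 units of z at the margin.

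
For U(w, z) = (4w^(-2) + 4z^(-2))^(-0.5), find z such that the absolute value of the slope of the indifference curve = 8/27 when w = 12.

z = 8

For CES with ρ = -2, MRS = (z/w)^3.
Setting (z/12)^3 = 8/27 gives z/12 = 2/3 and z = 8.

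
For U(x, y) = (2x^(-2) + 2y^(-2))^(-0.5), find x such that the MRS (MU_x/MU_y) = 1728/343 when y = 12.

For CES with ρ = -2, MRS = (y/x)^3.
Setting (12/x)^3 = 1728/343 gives 12/x = 12/7 and x = 7.

x = 7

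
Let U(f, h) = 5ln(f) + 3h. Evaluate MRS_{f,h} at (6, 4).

MU_f = 5/f, MU_h = 3.
MRS = 5/f ÷ 3.
At (6, 4): MRS = 5/18.
The indifference curve has slope −5/18 at this bundle.

MRS = 5/18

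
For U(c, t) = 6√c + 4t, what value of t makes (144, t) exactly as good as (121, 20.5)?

U(121, 20.5) = 148.
Set U(144, t) = 148 and solve.
With c = 144: √144 = 12, so 4t = 148 − 6·12 = 76 and t = 19.
Check: U(144, 19) = 148.

t = 19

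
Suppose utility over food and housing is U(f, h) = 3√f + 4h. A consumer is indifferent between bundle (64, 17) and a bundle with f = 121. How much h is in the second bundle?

h = 14.75

U(64, 17) = 92.
Set U(121, h) = 92 and solve.
With f = 121: √121 = 11, so 4h = 92 − 3·11 = 59 and h = 14.75.
Check: U(121, 14.75) = 92.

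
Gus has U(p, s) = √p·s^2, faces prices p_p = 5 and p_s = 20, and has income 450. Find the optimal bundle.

p* = 18, s* = 18

MU_p = 0.5·p^(-0.5)·s^2 and MU_s = 2·√p·s.
MRS = MU_p/MU_s = (0.25)·s/p.
Tangency: set MRS = p_p/p_s = 5/20 = 0.25.
So (0.25)·s/p = 0.25, i.e. s = p.
Substitute into the budget 5·p + 20·s = 450: 25·p = 450, so p* = 18.
Then s* = 18.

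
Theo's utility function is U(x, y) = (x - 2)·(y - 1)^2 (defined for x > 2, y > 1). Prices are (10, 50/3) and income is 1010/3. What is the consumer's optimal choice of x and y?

MU_x = (y−1)^2, MU_y = 2·(x−2)·(y−1).
MRS = (1/2)·(y−1)/(x−2).
Tangency: set MRS = p_x/p_y = 10/(50/3) = 0.6.
So (1/2)·(y − 1)/(x − 2) = 0.6, i.e. (y − 1) = 1.2·(x − 2).
Rewrite the budget in excess-of-subsistence terms: 10·(x − 2) + (50/3)·(y − 1) = 1010/3 − 10·2 − (50/3)·1 = 300.
Substituting, 30·(x − 2) = 300, so x − 2 = 10 and x* = 12.
Then y − 1 = 1.2·10 = 12, so y* = 13.

x* = 12, y* = 13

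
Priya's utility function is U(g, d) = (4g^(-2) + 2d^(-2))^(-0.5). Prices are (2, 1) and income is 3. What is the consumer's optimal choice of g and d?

g* = 1, d* = 1

For CES with ρ = -2, MRS = (4/2)·(d/g)^3.
Tangency: set MRS = p_g/p_d = 2/1 = 2.
So (d/g)^3 = 1; taking the cube root, d/g = 1, i.e. d = g.
Substitute into the budget 2·g + 1·d = 3: 3·g = 3, so g* = 1 and d* = 1.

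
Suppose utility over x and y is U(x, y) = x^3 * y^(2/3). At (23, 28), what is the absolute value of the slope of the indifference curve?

MU_x = 3·x^2·y^(2/3) and MU_y = 2/3·x^3·y^(-1/3).
MRS = MU_x/MU_y = (4.5)·y/x.
At (23, 28): MRS = 126/23.
The indifference curve has slope −126/23 at this bundle.

MRS = 126/23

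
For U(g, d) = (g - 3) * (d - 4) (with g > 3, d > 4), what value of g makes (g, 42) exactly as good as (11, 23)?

U(11, 23) = 152.
Set U(g, 42) = 152 and solve.
With d = 42: (42 − 4) = 38, so (g − 3) = 152/38 = 4.
So g = 3 + 4 = 7.
Check: U(7, 42) = 152.

g = 7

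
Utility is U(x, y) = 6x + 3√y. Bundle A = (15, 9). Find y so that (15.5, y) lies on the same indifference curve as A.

y = 4

U(15, 9) = 99.
Set U(15.5, y) = 99 and solve.
With x = 15.5: 3√y = 99 − 6·15.5 = 6, so √y = 2 and y = 4.
Check: U(15.5, 4) = 99.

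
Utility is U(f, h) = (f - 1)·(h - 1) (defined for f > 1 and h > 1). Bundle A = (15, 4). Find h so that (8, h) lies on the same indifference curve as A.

h = 7

U(15, 4) = 42.
Set U(8, h) = 42 and solve.
With f = 8: (8 − 1) = 7, so (h − 1) = 42/7 = 6.
So h = 1 + 6 = 7.
Check: U(8, 7) = 42.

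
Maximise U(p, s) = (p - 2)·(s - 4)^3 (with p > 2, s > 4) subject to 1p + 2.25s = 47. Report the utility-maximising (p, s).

p* = 11, s* = 16

MU_p = (s−4)^3, MU_s = 3·(p−2)·(s−4)^2.
MRS = (1/3)·(s−4)/(p−2).
Tangency: set MRS = p_p/p_s = 1/2.25 = 4/9.
So (1/3)·(s − 4)/(p − 2) = 4/9, i.e. (s − 4) = (4/3)·(p − 2).
Rewrite the budget in excess-of-subsistence terms: 1·(p − 2) + 2.25·(s − 4) = 47 − 1·2 − 2.25·4 = 36.
Substituting, 4·(p − 2) = 36, so p − 2 = 9 and p* = 11.
Then s − 4 = (4/3)·9 = 12, so s* = 16.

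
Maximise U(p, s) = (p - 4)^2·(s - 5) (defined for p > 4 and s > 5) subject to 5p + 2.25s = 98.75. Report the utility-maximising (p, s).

p* = 13, s* = 15

MU_p = 2·(p−4)·(s−5), MU_s = (p−4)^2.
MRS = (2/1)·(s−5)/(p−4).
Tangency: set MRS = p_p/p_s = 5/2.25 = 20/9.
So (2/1)·(s − 5)/(p − 4) = 20/9, i.e. (s − 5) = (10/9)·(p − 4).
Rewrite the budget in excess-of-subsistence terms: 5·(p − 4) + 2.25·(s − 5) = 98.75 − 5·4 − 2.25·5 = 67.5.
Substituting, 7.5·(p − 4) = 67.5, so p − 4 = 9 and p* = 13.
Then s − 5 = (10/9)·9 = 10, so s* = 15.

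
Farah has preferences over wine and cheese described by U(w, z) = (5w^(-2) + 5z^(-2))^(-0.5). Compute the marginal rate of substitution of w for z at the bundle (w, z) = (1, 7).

For CES with ρ = -2, MRS = (z/w)^3.
At (1, 7): MRS = 343.
The indifference curve has slope −343 at this bundle.

MRS = 343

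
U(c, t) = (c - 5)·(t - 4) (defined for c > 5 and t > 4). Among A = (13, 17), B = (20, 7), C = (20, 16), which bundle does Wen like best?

Bundle C

Evaluate utility at each bundle:
U(A) = 104.
U(B) = 45.
U(C) = 180.
Highest utility is C, so C ≻ A ≻ B.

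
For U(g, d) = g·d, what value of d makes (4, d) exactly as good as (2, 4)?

U(2, 4) = 8.
Set U(4, d) = 8 and solve.
With g = 4: d = 8/4 = 2.
Check: U(4, 2) = 8.

d = 2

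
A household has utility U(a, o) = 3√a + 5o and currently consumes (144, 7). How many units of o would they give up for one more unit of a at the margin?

MRS = 1/40

MU_a = 3/(2√a), MU_o = 5.
MRS = 3/(2√a) ÷ 5.
At (144, 7): MRS = 1/40.
The indifference curve has slope −1/40 at this bundle.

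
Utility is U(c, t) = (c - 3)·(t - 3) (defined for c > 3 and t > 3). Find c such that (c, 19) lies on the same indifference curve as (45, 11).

U(45, 11) = 336.
Set U(c, 19) = 336 and solve.
With t = 19: (19 − 3) = 16, so (c − 3) = 336/16 = 21.
So c = 3 + 21 = 24.
Check: U(24, 19) = 336.

c = 24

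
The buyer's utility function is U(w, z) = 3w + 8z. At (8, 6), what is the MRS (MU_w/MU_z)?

MRS = 0.375

MU_w = 3, MU_z = 8, so MRS = 3/8 = 0.375 at every bundle.
At (8, 6): MRS = 0.375.
That is, one extra unit of w is worth 0.375 units of z at the margin.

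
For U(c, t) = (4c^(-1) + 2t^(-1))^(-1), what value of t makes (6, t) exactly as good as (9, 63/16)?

t = 7

U depends on (c, t) only through S = 4c^(-1) + 2t^(-1), so equal utility means equal S. At (9, 63/16): S = 20/21.
With c = 6: 4·6^(-1) = 2/3, so 2t^(-1) = 20/21 − 2/3 = 2/7, i.e. t^(-1) = 1/7.
Hence t = 1/(1/7) = 7.
Check: U(6, 7) = 1.05.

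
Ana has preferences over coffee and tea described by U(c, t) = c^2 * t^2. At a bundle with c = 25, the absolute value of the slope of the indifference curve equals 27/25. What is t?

t = 27

MU_c = 2·c·t^2 and MU_t = 2·c^2·t.
MRS = MU_c/MU_t = t/c.
Substitute c = 25: MRS = t/25. Setting t/25 = 27/25 gives t = (27/25)·25 = 27.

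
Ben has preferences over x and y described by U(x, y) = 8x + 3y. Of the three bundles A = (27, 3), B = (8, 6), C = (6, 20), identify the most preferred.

Bundle A

Evaluate utility at each bundle:
U(A) = 225.
U(B) = 82.
U(C) = 108.
Highest utility is A, so A ≻ C ≻ B.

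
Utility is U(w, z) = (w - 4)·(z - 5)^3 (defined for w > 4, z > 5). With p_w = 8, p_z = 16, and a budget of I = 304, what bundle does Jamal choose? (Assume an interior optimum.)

w* = 10, z* = 14

MU_w = (z−5)^3, MU_z = 3·(w−4)·(z−5)^2.
MRS = (1/3)·(z−5)/(w−4).
Tangency: set MRS = p_w/p_z = 8/16 = 0.5.
So (1/3)·(z − 5)/(w − 4) = 0.5, i.e. (z − 5) = 1.5·(w − 4).
Rewrite the budget in excess-of-subsistence terms: 8·(w − 4) + 16·(z − 5) = 304 − 8·4 − 16·5 = 192.
Substituting, 32·(w − 4) = 192, so w − 4 = 6 and w* = 10.
Then z − 5 = 1.5·6 = 9, so z* = 14.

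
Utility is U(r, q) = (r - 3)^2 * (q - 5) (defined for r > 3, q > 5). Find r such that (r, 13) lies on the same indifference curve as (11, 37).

U(11, 37) = 2048.
Set U(r, 13) = 2048 and solve.
With q = 13: (13 − 5) = 8, so (r − 3)^2 = 2048/8 = 256.
Taking the square root (with r > 3): r − 3 = 16, so r = 19.
Check: U(19, 13) = 2048.

r = 19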